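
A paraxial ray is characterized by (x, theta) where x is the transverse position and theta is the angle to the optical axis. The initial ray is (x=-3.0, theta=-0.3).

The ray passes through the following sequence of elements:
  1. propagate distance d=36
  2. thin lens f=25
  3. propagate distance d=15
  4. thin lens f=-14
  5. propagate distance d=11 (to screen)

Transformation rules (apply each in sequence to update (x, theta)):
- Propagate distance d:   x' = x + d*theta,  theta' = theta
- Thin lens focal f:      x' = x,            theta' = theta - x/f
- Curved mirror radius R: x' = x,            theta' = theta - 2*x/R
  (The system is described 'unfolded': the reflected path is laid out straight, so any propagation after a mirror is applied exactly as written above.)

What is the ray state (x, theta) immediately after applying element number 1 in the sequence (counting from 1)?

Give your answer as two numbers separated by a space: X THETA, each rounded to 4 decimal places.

Initial: x=-3.0000 theta=-0.3000
After 1 (propagate distance d=36): x=-13.8000 theta=-0.3000
Rounded to 4 decimal places: x = -13.8000, theta = -0.3000

Answer: -13.8000 -0.3000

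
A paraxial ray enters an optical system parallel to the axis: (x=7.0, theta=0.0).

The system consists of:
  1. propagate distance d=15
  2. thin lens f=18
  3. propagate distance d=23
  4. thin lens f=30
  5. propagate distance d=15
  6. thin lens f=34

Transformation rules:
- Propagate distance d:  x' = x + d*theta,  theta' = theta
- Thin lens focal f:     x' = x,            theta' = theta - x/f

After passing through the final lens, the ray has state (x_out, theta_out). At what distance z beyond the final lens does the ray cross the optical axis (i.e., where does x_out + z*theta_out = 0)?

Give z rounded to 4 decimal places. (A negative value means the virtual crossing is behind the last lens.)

Initial: x=7.0000 theta=0.0000
After 1 (propagate distance d=15): x=7.0000 theta=0.0000
After 2 (thin lens f=18): x=7.0000 theta=-7/18 (≈-0.3889)
After 3 (propagate distance d=23): x=-35/18 (≈-1.9444) theta=-7/18 (≈-0.3889)
After 4 (thin lens f=30): x=-35/18 (≈-1.9444) theta=-35/108 (≈-0.3241)
After 5 (propagate distance d=15): x=-245/36 (≈-6.8056) theta=-35/108 (≈-0.3241)
After 6 (thin lens f=34): x=-245/36 (≈-6.8056) theta=-455/3672 (≈-0.1239)
z_focus = -x_out/theta_out = -(-245/36)/(-455/3672) = -714/13 ≈ -54.9231
Rounded to 4 decimal places: z = -54.9231

Answer: -54.9231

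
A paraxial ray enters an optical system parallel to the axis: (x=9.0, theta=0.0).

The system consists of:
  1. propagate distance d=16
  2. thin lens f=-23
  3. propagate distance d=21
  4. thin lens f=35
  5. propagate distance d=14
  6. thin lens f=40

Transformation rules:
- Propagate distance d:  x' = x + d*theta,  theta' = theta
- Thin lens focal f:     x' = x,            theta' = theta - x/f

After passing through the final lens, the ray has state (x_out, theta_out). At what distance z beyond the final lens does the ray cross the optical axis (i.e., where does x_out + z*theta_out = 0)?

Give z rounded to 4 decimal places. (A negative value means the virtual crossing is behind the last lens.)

Initial: x=9.0000 theta=0.0000
After 1 (propagate distance d=16): x=9.0000 theta=0.0000
After 2 (thin lens f=-23): x=9.0000 theta=9/23 (≈0.3913)
After 3 (propagate distance d=21): x=396/23 (≈17.2174) theta=9/23 (≈0.3913)
After 4 (thin lens f=35): x=396/23 (≈17.2174) theta=-81/805 (≈-0.1006)
After 5 (propagate distance d=14): x=1818/115 (≈15.8087) theta=-81/805 (≈-0.1006)
After 6 (thin lens f=40): x=1818/115 (≈15.8087) theta=-7983/16100 (≈-0.4958)
z_focus = -x_out/theta_out = -(1818/115)/(-7983/16100) = 28280/887 ≈ 31.8828
Rounded to 4 decimal places: z = 31.8828

Answer: 31.8828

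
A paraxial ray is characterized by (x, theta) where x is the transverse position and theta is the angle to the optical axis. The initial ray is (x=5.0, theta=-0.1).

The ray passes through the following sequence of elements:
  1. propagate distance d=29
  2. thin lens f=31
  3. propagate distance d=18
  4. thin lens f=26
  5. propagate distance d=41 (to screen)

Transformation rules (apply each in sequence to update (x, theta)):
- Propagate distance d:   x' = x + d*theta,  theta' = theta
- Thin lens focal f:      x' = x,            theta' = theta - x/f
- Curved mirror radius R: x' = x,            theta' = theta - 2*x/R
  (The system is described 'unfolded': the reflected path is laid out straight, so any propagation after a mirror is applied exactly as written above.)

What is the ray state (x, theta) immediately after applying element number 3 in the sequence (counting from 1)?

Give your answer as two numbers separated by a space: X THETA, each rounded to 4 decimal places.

Initial: x=5.0000 theta=-0.1000
After 1 (propagate distance d=29): x=2.1000 theta=-0.1000
After 2 (thin lens f=31): x=2.1000 theta=-26/155 (≈-0.1677)
After 3 (propagate distance d=18): x=-57/62 (≈-0.9194) theta=-26/155 (≈-0.1677)
Rounded to 4 decimal places: x = -0.9194, theta = -0.1677

Answer: -0.9194 -0.1677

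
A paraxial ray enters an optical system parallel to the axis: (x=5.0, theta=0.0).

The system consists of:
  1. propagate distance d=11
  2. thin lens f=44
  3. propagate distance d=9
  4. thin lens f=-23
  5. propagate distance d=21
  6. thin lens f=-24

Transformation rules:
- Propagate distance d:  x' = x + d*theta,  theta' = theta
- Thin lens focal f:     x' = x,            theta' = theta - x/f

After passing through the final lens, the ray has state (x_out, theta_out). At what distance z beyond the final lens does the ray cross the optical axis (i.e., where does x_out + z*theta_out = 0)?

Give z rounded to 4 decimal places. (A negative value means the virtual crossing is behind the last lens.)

Initial: x=5.0000 theta=0.0000
After 1 (propagate distance d=11): x=5.0000 theta=0.0000
After 2 (thin lens f=44): x=5.0000 theta=-5/44 (≈-0.1136)
After 3 (propagate distance d=9): x=175/44 (≈3.9773) theta=-5/44 (≈-0.1136)
After 4 (thin lens f=-23): x=175/44 (≈3.9773) theta=15/253 (≈0.0593)
After 5 (propagate distance d=21): x=5285/1012 (≈5.2223) theta=15/253 (≈0.0593)
After 6 (thin lens f=-24): x=5285/1012 (≈5.2223) theta=6725/24288 (≈0.2769)
z_focus = -x_out/theta_out = -(5285/1012)/(6725/24288) = -25368/1345 ≈ -18.8610
Rounded to 4 decimal places: z = -18.8610

Answer: -18.8610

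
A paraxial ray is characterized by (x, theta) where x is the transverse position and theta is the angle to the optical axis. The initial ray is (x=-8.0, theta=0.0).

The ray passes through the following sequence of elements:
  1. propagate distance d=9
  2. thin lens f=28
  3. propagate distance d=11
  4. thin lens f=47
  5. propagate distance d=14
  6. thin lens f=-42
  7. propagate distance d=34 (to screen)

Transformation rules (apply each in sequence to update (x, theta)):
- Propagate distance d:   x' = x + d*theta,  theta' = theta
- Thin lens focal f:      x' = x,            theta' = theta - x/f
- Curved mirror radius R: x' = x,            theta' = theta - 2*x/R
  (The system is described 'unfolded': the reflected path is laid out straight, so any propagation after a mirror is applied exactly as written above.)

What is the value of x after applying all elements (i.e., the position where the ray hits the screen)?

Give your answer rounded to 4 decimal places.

Answer: 14.2950

Derivation:
Initial: x=-8.0000 theta=0.0000
After 1 (propagate distance d=9): x=-8.0000 theta=0.0000
After 2 (thin lens f=28): x=-8.0000 theta=2/7 (≈0.2857)
After 3 (propagate distance d=11): x=-34/7 (≈-4.8571) theta=2/7 (≈0.2857)
After 4 (thin lens f=47): x=-34/7 (≈-4.8571) theta=128/329 (≈0.3891)
After 5 (propagate distance d=14): x=194/329 (≈0.5897) theta=128/329 (≈0.3891)
After 6 (thin lens f=-42): x=194/329 (≈0.5897) theta=2785/6909 (≈0.4031)
After 7 (propagate distance d=34 (to screen)): x=98764/6909 (≈14.2950) theta=2785/6909 (≈0.4031)
Rounded to 4 decimal places: x = 14.2950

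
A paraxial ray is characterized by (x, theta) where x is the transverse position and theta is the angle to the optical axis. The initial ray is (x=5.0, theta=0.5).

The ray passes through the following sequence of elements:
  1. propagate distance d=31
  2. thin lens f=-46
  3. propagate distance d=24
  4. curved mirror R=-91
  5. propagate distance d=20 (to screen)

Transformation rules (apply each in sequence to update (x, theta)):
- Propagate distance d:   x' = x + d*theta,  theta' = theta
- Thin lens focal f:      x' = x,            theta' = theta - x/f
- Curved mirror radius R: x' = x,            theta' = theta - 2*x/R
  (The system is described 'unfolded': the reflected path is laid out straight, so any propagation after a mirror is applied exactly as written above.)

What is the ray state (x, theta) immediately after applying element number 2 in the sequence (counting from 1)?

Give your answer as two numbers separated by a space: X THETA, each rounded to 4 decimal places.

Answer: 20.5000 0.9457

Derivation:
Initial: x=5.0000 theta=0.5000
After 1 (propagate distance d=31): x=20.5000 theta=0.5000
After 2 (thin lens f=-46): x=20.5000 theta=87/92 (≈0.9457)
Rounded to 4 decimal places: x = 20.5000, theta = 0.9457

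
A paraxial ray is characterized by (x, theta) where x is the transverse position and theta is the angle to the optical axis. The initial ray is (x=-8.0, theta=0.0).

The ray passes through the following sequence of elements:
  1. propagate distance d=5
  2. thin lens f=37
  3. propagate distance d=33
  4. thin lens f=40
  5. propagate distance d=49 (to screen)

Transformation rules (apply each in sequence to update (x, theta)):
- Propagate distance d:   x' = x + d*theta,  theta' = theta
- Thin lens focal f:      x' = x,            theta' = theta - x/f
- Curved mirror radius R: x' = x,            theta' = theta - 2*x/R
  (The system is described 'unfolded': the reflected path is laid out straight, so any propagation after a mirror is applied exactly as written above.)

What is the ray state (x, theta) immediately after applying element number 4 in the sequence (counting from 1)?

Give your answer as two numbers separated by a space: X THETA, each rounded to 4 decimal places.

Initial: x=-8.0000 theta=0.0000
After 1 (propagate distance d=5): x=-8.0000 theta=0.0000
After 2 (thin lens f=37): x=-8.0000 theta=8/37 (≈0.2162)
After 3 (propagate distance d=33): x=-32/37 (≈-0.8649) theta=8/37 (≈0.2162)
After 4 (thin lens f=40): x=-32/37 (≈-0.8649) theta=44/185 (≈0.2378)
Rounded to 4 decimal places: x = -0.8649, theta = 0.2378

Answer: -0.8649 0.2378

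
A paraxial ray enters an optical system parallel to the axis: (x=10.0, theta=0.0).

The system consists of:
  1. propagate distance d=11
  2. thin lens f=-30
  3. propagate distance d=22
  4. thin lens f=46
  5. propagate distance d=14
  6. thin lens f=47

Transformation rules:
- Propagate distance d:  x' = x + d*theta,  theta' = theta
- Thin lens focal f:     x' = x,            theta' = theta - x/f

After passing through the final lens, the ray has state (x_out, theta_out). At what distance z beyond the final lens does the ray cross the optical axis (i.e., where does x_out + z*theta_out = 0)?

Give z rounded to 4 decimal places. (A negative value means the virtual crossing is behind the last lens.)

Answer: 41.8826

Derivation:
Initial: x=10.0000 theta=0.0000
After 1 (propagate distance d=11): x=10.0000 theta=0.0000
After 2 (thin lens f=-30): x=10.0000 theta=1/3 (≈0.3333)
After 3 (propagate distance d=22): x=52/3 (≈17.3333) theta=1/3 (≈0.3333)
After 4 (thin lens f=46): x=52/3 (≈17.3333) theta=-1/23 (≈-0.0435)
After 5 (propagate distance d=14): x=1154/69 (≈16.7246) theta=-1/23 (≈-0.0435)
After 6 (thin lens f=47): x=1154/69 (≈16.7246) theta=-1295/3243 (≈-0.3993)
z_focus = -x_out/theta_out = -(1154/69)/(-1295/3243) = 54238/1295 ≈ 41.8826
Rounded to 4 decimal places: z = 41.8826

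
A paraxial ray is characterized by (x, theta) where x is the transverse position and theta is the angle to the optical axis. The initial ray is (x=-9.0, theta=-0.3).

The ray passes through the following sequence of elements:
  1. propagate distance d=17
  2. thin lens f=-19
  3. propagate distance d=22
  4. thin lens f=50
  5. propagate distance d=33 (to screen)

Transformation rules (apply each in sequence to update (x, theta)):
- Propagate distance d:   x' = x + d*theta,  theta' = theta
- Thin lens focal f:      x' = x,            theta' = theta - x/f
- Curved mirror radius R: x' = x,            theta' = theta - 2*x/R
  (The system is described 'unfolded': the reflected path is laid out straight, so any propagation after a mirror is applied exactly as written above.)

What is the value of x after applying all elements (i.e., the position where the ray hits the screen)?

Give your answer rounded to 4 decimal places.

Initial: x=-9.0000 theta=-0.3000
After 1 (propagate distance d=17): x=-14.1000 theta=-0.3000
After 2 (thin lens f=-19): x=-14.1000 theta=-99/95 (≈-1.0421)
After 3 (propagate distance d=22): x=-1407/38 (≈-37.0263) theta=-99/95 (≈-1.0421)
After 4 (thin lens f=50): x=-1407/38 (≈-37.0263) theta=-573/1900 (≈-0.3016)
After 5 (propagate distance d=33 (to screen)): x=-89259/1900 (≈-46.9784) theta=-573/1900 (≈-0.3016)
Rounded to 4 decimal places: x = -46.9784

Answer: -46.9784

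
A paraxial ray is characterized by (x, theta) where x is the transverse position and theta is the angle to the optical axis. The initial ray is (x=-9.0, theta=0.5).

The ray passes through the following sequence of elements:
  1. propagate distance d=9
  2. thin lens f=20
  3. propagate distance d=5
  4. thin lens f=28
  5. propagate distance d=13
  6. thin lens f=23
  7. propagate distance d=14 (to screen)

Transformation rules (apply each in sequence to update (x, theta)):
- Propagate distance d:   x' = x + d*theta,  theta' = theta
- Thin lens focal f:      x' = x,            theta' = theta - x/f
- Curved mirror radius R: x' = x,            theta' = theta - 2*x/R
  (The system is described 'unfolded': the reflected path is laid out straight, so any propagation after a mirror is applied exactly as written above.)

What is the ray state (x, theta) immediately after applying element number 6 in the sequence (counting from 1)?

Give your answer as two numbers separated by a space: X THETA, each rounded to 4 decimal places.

Answer: 8.9563 0.3668

Derivation:
Initial: x=-9.0000 theta=0.5000
After 1 (propagate distance d=9): x=-4.5000 theta=0.5000
After 2 (thin lens f=20): x=-4.5000 theta=0.7250
After 3 (propagate distance d=5): x=-0.8750 theta=0.7250
After 4 (thin lens f=28): x=-0.8750 theta=121/160 (≈0.7563)
After 5 (propagate distance d=13): x=1433/160 (≈8.9563) theta=121/160 (≈0.7563)
After 6 (thin lens f=23): x=1433/160 (≈8.9563) theta=135/368 (≈0.3668)
Rounded to 4 decimal places: x = 8.9563, theta = 0.3668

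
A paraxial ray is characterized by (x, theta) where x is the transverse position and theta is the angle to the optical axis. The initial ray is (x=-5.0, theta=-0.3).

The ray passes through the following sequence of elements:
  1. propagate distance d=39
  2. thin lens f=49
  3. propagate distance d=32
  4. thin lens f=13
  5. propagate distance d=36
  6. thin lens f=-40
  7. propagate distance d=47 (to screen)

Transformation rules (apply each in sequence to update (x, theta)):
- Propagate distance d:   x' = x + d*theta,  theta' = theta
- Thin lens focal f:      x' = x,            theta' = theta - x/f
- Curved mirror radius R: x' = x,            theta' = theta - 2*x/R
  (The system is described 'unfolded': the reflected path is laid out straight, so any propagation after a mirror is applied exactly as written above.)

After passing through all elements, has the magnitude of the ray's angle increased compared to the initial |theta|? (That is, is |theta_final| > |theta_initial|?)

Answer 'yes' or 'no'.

Initial: x=-5.0000 theta=-0.3000
After 1 (propagate distance d=39): x=-16.7000 theta=-0.3000
After 2 (thin lens f=49): x=-16.7000 theta=2/49 (≈0.0408)
After 3 (propagate distance d=32): x=-7543/490 (≈-15.3939) theta=2/49 (≈0.0408)
After 4 (thin lens f=13): x=-7543/490 (≈-15.3939) theta=7803/6370 (≈1.2250)
After 5 (propagate distance d=36): x=182849/6370 (≈28.7047) theta=7803/6370 (≈1.2250)
After 6 (thin lens f=-40): x=182849/6370 (≈28.7047) theta=494969/254800 (≈1.9426)
After 7 (propagate distance d=47 (to screen)): x=30577503/254800 (≈120.0059) theta=494969/254800 (≈1.9426)
|theta_initial|=0.3000 |theta_final|=494969/254800 (≈1.9426) -> increased

Answer: yes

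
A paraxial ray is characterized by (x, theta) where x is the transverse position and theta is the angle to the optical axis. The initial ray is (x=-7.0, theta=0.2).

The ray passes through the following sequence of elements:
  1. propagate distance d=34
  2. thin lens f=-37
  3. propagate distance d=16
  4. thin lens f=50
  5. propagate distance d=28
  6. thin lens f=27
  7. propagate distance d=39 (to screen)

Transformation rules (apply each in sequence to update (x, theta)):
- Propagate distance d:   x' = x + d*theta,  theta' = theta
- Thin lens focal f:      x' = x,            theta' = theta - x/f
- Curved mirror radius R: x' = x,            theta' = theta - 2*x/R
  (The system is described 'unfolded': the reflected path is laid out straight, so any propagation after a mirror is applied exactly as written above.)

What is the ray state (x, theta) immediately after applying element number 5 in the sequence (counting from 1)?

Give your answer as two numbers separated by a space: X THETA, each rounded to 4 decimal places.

Answer: 6.7306 0.1363

Derivation:
Initial: x=-7.0000 theta=0.2000
After 1 (propagate distance d=34): x=-0.2000 theta=0.2000
After 2 (thin lens f=-37): x=-0.2000 theta=36/185 (≈0.1946)
After 3 (propagate distance d=16): x=539/185 (≈2.9135) theta=36/185 (≈0.1946)
After 4 (thin lens f=50): x=539/185 (≈2.9135) theta=1261/9250 (≈0.1363)
After 5 (propagate distance d=28): x=31129/4625 (≈6.7306) theta=1261/9250 (≈0.1363)
Rounded to 4 decimal places: x = 6.7306, theta = 0.1363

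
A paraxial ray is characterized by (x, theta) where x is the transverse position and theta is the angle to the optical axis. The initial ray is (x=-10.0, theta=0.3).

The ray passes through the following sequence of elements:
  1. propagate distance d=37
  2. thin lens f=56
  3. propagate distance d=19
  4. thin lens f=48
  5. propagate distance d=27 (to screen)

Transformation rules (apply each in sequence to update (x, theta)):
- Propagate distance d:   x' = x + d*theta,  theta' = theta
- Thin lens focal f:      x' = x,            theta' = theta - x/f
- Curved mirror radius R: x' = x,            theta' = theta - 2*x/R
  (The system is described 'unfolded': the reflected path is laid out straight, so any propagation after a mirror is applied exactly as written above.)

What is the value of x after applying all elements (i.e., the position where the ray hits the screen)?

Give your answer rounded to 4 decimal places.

Answer: 10.3814

Derivation:
Initial: x=-10.0000 theta=0.3000
After 1 (propagate distance d=37): x=1.1000 theta=0.3000
After 2 (thin lens f=56): x=1.1000 theta=157/560 (≈0.2804)
After 3 (propagate distance d=19): x=3599/560 (≈6.4268) theta=157/560 (≈0.2804)
After 4 (thin lens f=48): x=3599/560 (≈6.4268) theta=3937/26880 (≈0.1465)
After 5 (propagate distance d=27 (to screen)): x=93017/8960 (≈10.3814) theta=3937/26880 (≈0.1465)
Rounded to 4 decimal places: x = 10.3814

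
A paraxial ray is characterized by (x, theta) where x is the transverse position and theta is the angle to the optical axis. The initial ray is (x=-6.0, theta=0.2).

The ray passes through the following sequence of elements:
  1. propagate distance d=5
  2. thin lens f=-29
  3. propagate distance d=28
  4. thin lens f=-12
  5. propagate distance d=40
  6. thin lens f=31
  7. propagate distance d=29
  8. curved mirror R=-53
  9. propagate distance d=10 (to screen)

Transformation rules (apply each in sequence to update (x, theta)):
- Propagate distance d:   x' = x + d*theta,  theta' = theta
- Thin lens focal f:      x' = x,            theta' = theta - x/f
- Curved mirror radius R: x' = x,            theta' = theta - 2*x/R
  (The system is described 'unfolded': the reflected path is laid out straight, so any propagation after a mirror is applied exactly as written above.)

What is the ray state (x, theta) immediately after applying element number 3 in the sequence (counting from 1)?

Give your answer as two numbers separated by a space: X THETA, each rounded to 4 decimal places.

Answer: -4.2276 0.0276

Derivation:
Initial: x=-6.0000 theta=0.2000
After 1 (propagate distance d=5): x=-5.0000 theta=0.2000
After 2 (thin lens f=-29): x=-5.0000 theta=4/145 (≈0.0276)
After 3 (propagate distance d=28): x=-613/145 (≈-4.2276) theta=4/145 (≈0.0276)
Rounded to 4 decimal places: x = -4.2276, theta = 0.0276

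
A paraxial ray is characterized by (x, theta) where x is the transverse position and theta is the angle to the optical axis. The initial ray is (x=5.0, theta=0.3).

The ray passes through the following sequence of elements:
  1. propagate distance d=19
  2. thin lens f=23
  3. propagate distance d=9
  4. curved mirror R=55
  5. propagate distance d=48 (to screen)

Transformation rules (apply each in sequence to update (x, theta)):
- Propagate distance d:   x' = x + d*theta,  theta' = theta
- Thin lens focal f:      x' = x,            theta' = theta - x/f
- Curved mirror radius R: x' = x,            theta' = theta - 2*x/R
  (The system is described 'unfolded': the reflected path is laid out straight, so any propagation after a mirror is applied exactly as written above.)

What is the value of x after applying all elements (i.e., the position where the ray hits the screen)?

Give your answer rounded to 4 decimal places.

Answer: -14.7983

Derivation:
Initial: x=5.0000 theta=0.3000
After 1 (propagate distance d=19): x=10.7000 theta=0.3000
After 2 (thin lens f=23): x=10.7000 theta=-19/115 (≈-0.1652)
After 3 (propagate distance d=9): x=2119/230 (≈9.2130) theta=-19/115 (≈-0.1652)
After 4 (curved mirror R=55): x=2119/230 (≈9.2130) theta=-3164/6325 (≈-0.5002)
After 5 (propagate distance d=48 (to screen)): x=-187199/12650 (≈-14.7983) theta=-3164/6325 (≈-0.5002)
Rounded to 4 decimal places: x = -14.7983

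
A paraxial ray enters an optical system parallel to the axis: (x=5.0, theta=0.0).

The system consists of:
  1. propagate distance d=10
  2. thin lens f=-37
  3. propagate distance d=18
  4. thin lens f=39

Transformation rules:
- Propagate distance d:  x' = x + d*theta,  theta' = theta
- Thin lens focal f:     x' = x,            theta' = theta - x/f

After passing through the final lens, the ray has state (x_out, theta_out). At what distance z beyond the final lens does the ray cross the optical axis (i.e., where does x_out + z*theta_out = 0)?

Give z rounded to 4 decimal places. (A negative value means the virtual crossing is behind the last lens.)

Initial: x=5.0000 theta=0.0000
After 1 (propagate distance d=10): x=5.0000 theta=0.0000
After 2 (thin lens f=-37): x=5.0000 theta=5/37 (≈0.1351)
After 3 (propagate distance d=18): x=275/37 (≈7.4324) theta=5/37 (≈0.1351)
After 4 (thin lens f=39): x=275/37 (≈7.4324) theta=-80/1443 (≈-0.0554)
z_focus = -x_out/theta_out = -(275/37)/(-80/1443) = 134.0625
Rounded to 4 decimal places: z = 134.0625

Answer: 134.0625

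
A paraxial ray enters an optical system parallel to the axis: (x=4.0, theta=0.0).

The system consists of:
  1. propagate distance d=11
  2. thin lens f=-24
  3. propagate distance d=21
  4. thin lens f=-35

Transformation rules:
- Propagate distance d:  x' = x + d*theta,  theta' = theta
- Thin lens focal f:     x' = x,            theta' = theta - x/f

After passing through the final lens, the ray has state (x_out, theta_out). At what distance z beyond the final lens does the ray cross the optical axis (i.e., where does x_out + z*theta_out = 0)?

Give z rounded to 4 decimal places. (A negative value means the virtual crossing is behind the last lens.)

Answer: -19.6875

Derivation:
Initial: x=4.0000 theta=0.0000
After 1 (propagate distance d=11): x=4.0000 theta=0.0000
After 2 (thin lens f=-24): x=4.0000 theta=1/6 (≈0.1667)
After 3 (propagate distance d=21): x=7.5000 theta=1/6 (≈0.1667)
After 4 (thin lens f=-35): x=7.5000 theta=8/21 (≈0.3810)
z_focus = -x_out/theta_out = -(7.5000)/(8/21) = -19.6875
Rounded to 4 decimal places: z = -19.6875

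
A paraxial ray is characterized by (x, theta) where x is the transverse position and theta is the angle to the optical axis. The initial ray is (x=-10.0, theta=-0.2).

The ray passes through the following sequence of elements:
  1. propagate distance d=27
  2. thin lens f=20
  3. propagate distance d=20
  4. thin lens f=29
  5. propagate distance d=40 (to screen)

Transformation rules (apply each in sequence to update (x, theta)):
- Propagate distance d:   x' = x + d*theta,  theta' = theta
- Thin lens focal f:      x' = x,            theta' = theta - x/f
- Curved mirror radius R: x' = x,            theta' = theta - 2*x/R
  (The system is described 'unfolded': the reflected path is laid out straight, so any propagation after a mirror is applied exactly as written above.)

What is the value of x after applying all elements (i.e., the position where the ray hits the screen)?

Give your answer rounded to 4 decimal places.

Answer: 24.3172

Derivation:
Initial: x=-10.0000 theta=-0.2000
After 1 (propagate distance d=27): x=-15.4000 theta=-0.2000
After 2 (thin lens f=20): x=-15.4000 theta=0.5700
After 3 (propagate distance d=20): x=-4.0000 theta=0.5700
After 4 (thin lens f=29): x=-4.0000 theta=2053/2900 (≈0.7079)
After 5 (propagate distance d=40 (to screen)): x=3526/145 (≈24.3172) theta=2053/2900 (≈0.7079)
Rounded to 4 decimal places: x = 24.3172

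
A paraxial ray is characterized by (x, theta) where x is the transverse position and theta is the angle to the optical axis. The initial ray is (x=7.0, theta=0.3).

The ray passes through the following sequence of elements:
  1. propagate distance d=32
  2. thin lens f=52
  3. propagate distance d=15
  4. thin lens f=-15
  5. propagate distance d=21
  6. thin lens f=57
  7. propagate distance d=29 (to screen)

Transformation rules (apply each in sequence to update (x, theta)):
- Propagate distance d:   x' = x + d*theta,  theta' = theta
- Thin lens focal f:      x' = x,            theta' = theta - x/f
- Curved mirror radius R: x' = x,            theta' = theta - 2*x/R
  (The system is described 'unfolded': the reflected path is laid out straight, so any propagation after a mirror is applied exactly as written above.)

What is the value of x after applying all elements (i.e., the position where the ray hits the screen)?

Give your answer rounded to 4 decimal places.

Initial: x=7.0000 theta=0.3000
After 1 (propagate distance d=32): x=16.6000 theta=0.3000
After 2 (thin lens f=52): x=16.6000 theta=-1/52 (≈-0.0192)
After 3 (propagate distance d=15): x=4241/260 (≈16.3115) theta=-1/52 (≈-0.0192)
After 4 (thin lens f=-15): x=4241/260 (≈16.3115) theta=2083/1950 (≈1.0682)
After 5 (propagate distance d=21): x=50367/1300 (≈38.7438) theta=2083/1950 (≈1.0682)
After 6 (thin lens f=57): x=50367/1300 (≈38.7438) theta=28787/74100 (≈0.3885)
After 7 (propagate distance d=29 (to screen)): x=1852871/37050 (≈50.0100) theta=28787/74100 (≈0.3885)
Rounded to 4 decimal places: x = 50.0100

Answer: 50.0100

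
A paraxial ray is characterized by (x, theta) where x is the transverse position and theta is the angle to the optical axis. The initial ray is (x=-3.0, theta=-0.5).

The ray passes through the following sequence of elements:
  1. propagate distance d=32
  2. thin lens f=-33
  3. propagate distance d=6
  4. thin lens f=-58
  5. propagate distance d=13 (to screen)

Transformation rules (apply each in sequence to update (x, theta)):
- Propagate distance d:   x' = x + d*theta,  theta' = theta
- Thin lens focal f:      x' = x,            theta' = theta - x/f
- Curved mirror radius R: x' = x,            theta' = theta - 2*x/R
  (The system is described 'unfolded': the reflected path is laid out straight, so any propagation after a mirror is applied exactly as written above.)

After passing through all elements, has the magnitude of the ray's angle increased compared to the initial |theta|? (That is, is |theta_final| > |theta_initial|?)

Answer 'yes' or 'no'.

Answer: yes

Derivation:
Initial: x=-3.0000 theta=-0.5000
After 1 (propagate distance d=32): x=-19.0000 theta=-0.5000
After 2 (thin lens f=-33): x=-19.0000 theta=-71/66 (≈-1.0758)
After 3 (propagate distance d=6): x=-280/11 (≈-25.4545) theta=-71/66 (≈-1.0758)
After 4 (thin lens f=-58): x=-280/11 (≈-25.4545) theta=-2899/1914 (≈-1.5146)
After 5 (propagate distance d=13 (to screen)): x=-86407/1914 (≈-45.1447) theta=-2899/1914 (≈-1.5146)
|theta_initial|=0.5000 |theta_final|=2899/1914 (≈1.5146) -> increased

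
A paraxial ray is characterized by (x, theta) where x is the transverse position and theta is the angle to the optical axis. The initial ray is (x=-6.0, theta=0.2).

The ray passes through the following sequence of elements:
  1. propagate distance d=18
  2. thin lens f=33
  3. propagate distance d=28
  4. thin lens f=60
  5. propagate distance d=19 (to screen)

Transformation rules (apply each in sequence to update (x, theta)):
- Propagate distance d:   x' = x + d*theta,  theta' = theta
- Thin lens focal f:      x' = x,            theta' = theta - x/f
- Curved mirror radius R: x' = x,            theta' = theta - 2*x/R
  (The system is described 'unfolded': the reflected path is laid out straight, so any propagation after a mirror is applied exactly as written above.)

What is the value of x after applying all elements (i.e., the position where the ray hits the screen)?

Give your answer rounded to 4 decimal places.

Answer: 8.7600

Derivation:
Initial: x=-6.0000 theta=0.2000
After 1 (propagate distance d=18): x=-2.4000 theta=0.2000
After 2 (thin lens f=33): x=-2.4000 theta=3/11 (≈0.2727)
After 3 (propagate distance d=28): x=288/55 (≈5.2364) theta=3/11 (≈0.2727)
After 4 (thin lens f=60): x=288/55 (≈5.2364) theta=51/275 (≈0.1855)
After 5 (propagate distance d=19 (to screen)): x=8.7600 theta=51/275 (≈0.1855)
Rounded to 4 decimal places: x = 8.7600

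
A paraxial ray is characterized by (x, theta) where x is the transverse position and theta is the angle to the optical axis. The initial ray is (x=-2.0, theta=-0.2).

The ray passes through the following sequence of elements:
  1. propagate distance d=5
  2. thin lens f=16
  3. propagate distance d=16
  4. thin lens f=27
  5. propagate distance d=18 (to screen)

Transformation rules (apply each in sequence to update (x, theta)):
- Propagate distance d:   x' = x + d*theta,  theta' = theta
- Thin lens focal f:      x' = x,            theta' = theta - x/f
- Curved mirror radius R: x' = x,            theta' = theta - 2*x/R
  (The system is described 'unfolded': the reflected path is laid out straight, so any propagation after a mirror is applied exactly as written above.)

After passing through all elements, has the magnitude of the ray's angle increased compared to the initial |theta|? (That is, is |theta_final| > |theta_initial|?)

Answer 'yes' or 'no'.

Initial: x=-2.0000 theta=-0.2000
After 1 (propagate distance d=5): x=-3.0000 theta=-0.2000
After 2 (thin lens f=16): x=-3.0000 theta=-0.0125
After 3 (propagate distance d=16): x=-3.2000 theta=-0.0125
After 4 (thin lens f=27): x=-3.2000 theta=229/2160 (≈0.1060)
After 5 (propagate distance d=18 (to screen)): x=-31/24 (≈-1.2917) theta=229/2160 (≈0.1060)
|theta_initial|=0.2000 |theta_final|=229/2160 (≈0.1060) -> not increased

Answer: no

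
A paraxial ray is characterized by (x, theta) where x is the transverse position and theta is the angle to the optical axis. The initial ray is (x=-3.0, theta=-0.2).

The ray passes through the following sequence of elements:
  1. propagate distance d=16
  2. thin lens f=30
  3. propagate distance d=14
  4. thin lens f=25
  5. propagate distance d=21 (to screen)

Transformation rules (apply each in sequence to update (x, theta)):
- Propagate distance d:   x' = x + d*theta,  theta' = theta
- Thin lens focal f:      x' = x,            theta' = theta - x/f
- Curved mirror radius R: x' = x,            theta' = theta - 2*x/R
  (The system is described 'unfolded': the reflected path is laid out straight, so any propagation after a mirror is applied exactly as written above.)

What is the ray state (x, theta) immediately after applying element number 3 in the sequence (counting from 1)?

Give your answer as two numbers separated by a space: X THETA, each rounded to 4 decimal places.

Initial: x=-3.0000 theta=-0.2000
After 1 (propagate distance d=16): x=-6.2000 theta=-0.2000
After 2 (thin lens f=30): x=-6.2000 theta=1/150 (≈0.0067)
After 3 (propagate distance d=14): x=-458/75 (≈-6.1067) theta=1/150 (≈0.0067)
Rounded to 4 decimal places: x = -6.1067, theta = 0.0067

Answer: -6.1067 0.0067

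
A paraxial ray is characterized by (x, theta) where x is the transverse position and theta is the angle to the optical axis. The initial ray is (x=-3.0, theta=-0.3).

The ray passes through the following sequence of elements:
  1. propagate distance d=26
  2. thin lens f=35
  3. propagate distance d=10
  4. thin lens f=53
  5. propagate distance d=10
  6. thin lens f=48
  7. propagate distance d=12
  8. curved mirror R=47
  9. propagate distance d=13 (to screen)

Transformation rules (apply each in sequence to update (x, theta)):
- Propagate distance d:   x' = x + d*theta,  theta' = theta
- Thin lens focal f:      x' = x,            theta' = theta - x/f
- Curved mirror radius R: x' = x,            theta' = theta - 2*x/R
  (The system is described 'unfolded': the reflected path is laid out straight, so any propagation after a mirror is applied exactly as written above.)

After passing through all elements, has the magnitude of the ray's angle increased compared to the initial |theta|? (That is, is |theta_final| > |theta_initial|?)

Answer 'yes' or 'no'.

Answer: yes

Derivation:
Initial: x=-3.0000 theta=-0.3000
After 1 (propagate distance d=26): x=-10.8000 theta=-0.3000
After 2 (thin lens f=35): x=-10.8000 theta=3/350 (≈0.0086)
After 3 (propagate distance d=10): x=-75/7 (≈-10.7143) theta=3/350 (≈0.0086)
After 4 (thin lens f=53): x=-75/7 (≈-10.7143) theta=3909/18550 (≈0.2107)
After 5 (propagate distance d=10): x=-15966/1855 (≈-8.6070) theta=3909/18550 (≈0.2107)
After 6 (thin lens f=48): x=-15966/1855 (≈-8.6070) theta=28941/74200 (≈0.3900)
After 7 (propagate distance d=12): x=-72837/18550 (≈-3.9265) theta=28941/74200 (≈0.3900)
After 8 (curved mirror R=47): x=-72837/18550 (≈-3.9265) theta=1942923/3487400 (≈0.5571)
After 9 (propagate distance d=13 (to screen)): x=11564643/3487400 (≈3.3161) theta=1942923/3487400 (≈0.5571)
|theta_initial|=0.3000 |theta_final|=1942923/3487400 (≈0.5571) -> increased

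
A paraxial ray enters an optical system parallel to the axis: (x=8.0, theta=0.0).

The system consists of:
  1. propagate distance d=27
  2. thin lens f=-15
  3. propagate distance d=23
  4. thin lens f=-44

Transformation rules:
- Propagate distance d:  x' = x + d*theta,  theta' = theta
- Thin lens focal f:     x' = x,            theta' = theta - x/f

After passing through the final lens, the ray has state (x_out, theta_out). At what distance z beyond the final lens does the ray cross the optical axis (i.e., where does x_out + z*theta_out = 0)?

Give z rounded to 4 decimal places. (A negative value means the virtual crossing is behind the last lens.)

Answer: -20.3902

Derivation:
Initial: x=8.0000 theta=0.0000
After 1 (propagate distance d=27): x=8.0000 theta=0.0000
After 2 (thin lens f=-15): x=8.0000 theta=8/15 (≈0.5333)
After 3 (propagate distance d=23): x=304/15 (≈20.2667) theta=8/15 (≈0.5333)
After 4 (thin lens f=-44): x=304/15 (≈20.2667) theta=164/165 (≈0.9939)
z_focus = -x_out/theta_out = -(304/15)/(164/165) = -836/41 ≈ -20.3902
Rounded to 4 decimal places: z = -20.3902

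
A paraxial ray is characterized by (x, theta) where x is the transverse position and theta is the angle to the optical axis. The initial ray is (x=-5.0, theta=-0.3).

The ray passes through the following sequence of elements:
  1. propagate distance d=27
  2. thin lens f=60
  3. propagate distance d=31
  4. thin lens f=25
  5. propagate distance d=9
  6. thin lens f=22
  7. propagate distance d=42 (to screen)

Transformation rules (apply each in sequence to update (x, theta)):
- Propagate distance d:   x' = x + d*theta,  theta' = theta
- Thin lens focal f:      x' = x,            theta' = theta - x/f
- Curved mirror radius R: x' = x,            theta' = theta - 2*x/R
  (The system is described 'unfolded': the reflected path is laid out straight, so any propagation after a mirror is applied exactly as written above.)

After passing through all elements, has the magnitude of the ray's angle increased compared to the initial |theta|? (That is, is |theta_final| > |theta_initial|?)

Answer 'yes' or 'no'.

Initial: x=-5.0000 theta=-0.3000
After 1 (propagate distance d=27): x=-13.1000 theta=-0.3000
After 2 (thin lens f=60): x=-13.1000 theta=-49/600 (≈-0.0817)
After 3 (propagate distance d=31): x=-9379/600 (≈-15.6317) theta=-49/600 (≈-0.0817)
After 4 (thin lens f=25): x=-9379/600 (≈-15.6317) theta=0.5436
After 5 (propagate distance d=9): x=-161089/15000 (≈-10.7393) theta=0.5436
After 6 (thin lens f=22): x=-161089/15000 (≈-10.7393) theta=340477/330000 (≈1.0317)
After 7 (propagate distance d=42 (to screen)): x=2689019/82500 (≈32.5942) theta=340477/330000 (≈1.0317)
|theta_initial|=0.3000 |theta_final|=340477/330000 (≈1.0317) -> increased

Answer: yes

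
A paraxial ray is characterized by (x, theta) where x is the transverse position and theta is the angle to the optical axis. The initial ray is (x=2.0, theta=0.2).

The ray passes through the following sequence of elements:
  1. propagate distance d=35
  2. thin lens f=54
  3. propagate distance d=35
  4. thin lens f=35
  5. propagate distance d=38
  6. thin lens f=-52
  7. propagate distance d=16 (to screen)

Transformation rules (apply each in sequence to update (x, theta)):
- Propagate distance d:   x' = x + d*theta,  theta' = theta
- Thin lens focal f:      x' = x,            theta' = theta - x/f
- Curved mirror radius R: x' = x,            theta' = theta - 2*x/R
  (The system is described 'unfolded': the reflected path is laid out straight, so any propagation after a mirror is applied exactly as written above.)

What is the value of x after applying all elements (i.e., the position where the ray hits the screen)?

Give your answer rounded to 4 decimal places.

Answer: -3.5974

Derivation:
Initial: x=2.0000 theta=0.2000
After 1 (propagate distance d=35): x=9.0000 theta=0.2000
After 2 (thin lens f=54): x=9.0000 theta=1/30 (≈0.0333)
After 3 (propagate distance d=35): x=61/6 (≈10.1667) theta=1/30 (≈0.0333)
After 4 (thin lens f=35): x=61/6 (≈10.1667) theta=-9/35 (≈-0.2571)
After 5 (propagate distance d=38): x=83/210 (≈0.3952) theta=-9/35 (≈-0.2571)
After 6 (thin lens f=-52): x=83/210 (≈0.3952) theta=-545/2184 (≈-0.2495)
After 7 (propagate distance d=16 (to screen)): x=-1403/390 (≈-3.5974) theta=-545/2184 (≈-0.2495)
Rounded to 4 decimal places: x = -3.5974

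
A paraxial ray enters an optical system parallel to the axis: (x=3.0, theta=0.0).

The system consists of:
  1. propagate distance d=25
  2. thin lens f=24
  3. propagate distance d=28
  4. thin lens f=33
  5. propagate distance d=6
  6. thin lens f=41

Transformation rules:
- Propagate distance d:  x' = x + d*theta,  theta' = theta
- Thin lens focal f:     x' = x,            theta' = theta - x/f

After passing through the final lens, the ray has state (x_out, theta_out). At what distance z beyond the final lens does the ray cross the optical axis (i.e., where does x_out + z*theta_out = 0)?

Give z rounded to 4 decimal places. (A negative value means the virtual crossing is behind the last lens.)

Answer: -14.2084

Derivation:
Initial: x=3.0000 theta=0.0000
After 1 (propagate distance d=25): x=3.0000 theta=0.0000
After 2 (thin lens f=24): x=3.0000 theta=-0.1250
After 3 (propagate distance d=28): x=-0.5000 theta=-0.1250
After 4 (thin lens f=33): x=-0.5000 theta=-29/264 (≈-0.1098)
After 5 (propagate distance d=6): x=-51/44 (≈-1.1591) theta=-29/264 (≈-0.1098)
After 6 (thin lens f=41): x=-51/44 (≈-1.1591) theta=-883/10824 (≈-0.0816)
z_focus = -x_out/theta_out = -(-51/44)/(-883/10824) = -12546/883 ≈ -14.2084
Rounded to 4 decimal places: z = -14.2084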